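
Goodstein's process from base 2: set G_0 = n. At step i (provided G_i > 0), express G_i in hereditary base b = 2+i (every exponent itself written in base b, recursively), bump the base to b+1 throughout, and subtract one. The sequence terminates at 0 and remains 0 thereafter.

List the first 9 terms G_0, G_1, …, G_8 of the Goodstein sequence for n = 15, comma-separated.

15, 111, 1283, 18752, 326593, 6588344, 150994943, 3524450280, 100077777775

(0) 15|_2 = 2^(2 + 1) + 2^2 + 2 + 1 ↦ 3^(3 + 1) + 3^3 + 3 + 1|_3 = 112 ⇒ 111
(1) 111|_3 = 3^(3 + 1) + 3^3 + 3 ↦ 4^(4 + 1) + 4^4 + 4|_4 = 1284 ⇒ 1283
(2) 1283|_4 = 4^(4 + 1) + 4^4 + 3 ↦ 5^(5 + 1) + 5^5 + 3|_5 = 18753 ⇒ 18752
(3) 18752|_5 = 5^(5 + 1) + 5^5 + 2 ↦ 6^(6 + 1) + 6^6 + 2|_6 = 326594 ⇒ 326593
(4) 326593|_6 = 6^(6 + 1) + 6^6 + 1 ↦ 7^(7 + 1) + 7^7 + 1|_7 = 6588345 ⇒ 6588344
(5) 6588344|_7 = 7^(7 + 1) + 7^7 ↦ 8^(8 + 1) + 8^8|_8 = 150994944 ⇒ 150994943
(6) 150994943|_8 = 8^(8 + 1) + 7·8^7 + 7·8^6 + 7·8^5 + 7·8^4 + 7·8^3 + 7·8^2 + 7·8 + 7 ↦ 9^(9 + 1) + 7·9^7 + 7·9^6 + 7·9^5 + 7·9^4 + 7·9^3 + 7·9^2 + 7·9 + 7|_9 = 3524450281 ⇒ 3524450280
(7) 3524450280|_9 = 9^(9 + 1) + 7·9^7 + 7·9^6 + 7·9^5 + 7·9^4 + 7·9^3 + 7·9^2 + 7·9 + 6 ↦ 10^(10 + 1) + 7·10^7 + 7·10^6 + 7·10^5 + 7·10^4 + 7·10^3 + 7·10^2 + 7·10 + 6|_10 = 100077777776 ⇒ 100077777775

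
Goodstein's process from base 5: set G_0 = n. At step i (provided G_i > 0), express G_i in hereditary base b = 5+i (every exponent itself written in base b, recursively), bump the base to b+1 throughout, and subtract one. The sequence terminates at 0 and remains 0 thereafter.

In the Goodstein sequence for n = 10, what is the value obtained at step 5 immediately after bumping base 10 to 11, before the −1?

12

base 5: 10 = 2·5; at 6: 2·6 = 12; next = 11
base 6: 11 = 6 + 5; at 7: 7 + 5 = 12; next = 11
base 7: 11 = 7 + 4; at 8: 8 + 4 = 12; next = 11
base 8: 11 = 8 + 3; at 9: 9 + 3 = 12; next = 11
base 9: 11 = 9 + 2; at 10: 10 + 2 = 12; next = 11
base 10: 11 = 10 + 1; at 11: 11 + 1 = 12; next = 11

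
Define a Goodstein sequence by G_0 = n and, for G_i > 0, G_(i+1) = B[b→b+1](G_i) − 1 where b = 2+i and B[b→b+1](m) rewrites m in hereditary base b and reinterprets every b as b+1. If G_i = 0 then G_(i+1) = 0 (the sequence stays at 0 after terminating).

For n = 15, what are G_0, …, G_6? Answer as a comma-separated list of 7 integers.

15 —HB2→ 2^(2 + 1) + 2^2 + 2 + 1 —bump→ 3^(3 + 1) + 3^3 + 3 + 1 = 112 —(−1)→ 111
111 —HB3→ 3^(3 + 1) + 3^3 + 3 —bump→ 4^(4 + 1) + 4^4 + 4 = 1284 —(−1)→ 1283
1283 —HB4→ 4^(4 + 1) + 4^4 + 3 —bump→ 5^(5 + 1) + 5^5 + 3 = 18753 —(−1)→ 18752
18752 —HB5→ 5^(5 + 1) + 5^5 + 2 —bump→ 6^(6 + 1) + 6^6 + 2 = 326594 —(−1)→ 326593
326593 —HB6→ 6^(6 + 1) + 6^6 + 1 —bump→ 7^(7 + 1) + 7^7 + 1 = 6588345 —(−1)→ 6588344
6588344 —HB7→ 7^(7 + 1) + 7^7 —bump→ 8^(8 + 1) + 8^8 = 150994944 —(−1)→ 150994943

15, 111, 1283, 18752, 326593, 6588344, 150994943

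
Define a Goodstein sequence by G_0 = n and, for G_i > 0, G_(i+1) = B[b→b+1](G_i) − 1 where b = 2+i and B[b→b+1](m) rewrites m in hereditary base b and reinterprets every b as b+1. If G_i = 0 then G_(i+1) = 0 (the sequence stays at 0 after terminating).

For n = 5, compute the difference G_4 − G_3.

308

i=0: 5 = 2^2 + 1 (b=2); 2→3: 3^3 + 1 = 28; 28−1 = 27
i=1: 27 = 3^3 (b=3); 3→4: 4^4 = 256; 256−1 = 255
i=2: 255 = 3·4^3 + 3·4^2 + 3·4 + 3 (b=4); 4→5: 3·5^3 + 3·5^2 + 3·5 + 3 = 468; 468−1 = 467
i=3: 467 = 3·5^3 + 3·5^2 + 3·5 + 2 (b=5); 5→6: 3·6^3 + 3·6^2 + 3·6 + 2 = 776; 776−1 = 775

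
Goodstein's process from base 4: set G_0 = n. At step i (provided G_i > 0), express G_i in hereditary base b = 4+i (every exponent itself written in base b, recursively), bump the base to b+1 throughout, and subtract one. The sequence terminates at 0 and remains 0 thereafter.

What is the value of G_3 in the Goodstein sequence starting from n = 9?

11

i=0: 9 = 2·4 + 1 (b=4); 4→5: 2·5 + 1 = 11; 11−1 = 10
i=1: 10 = 2·5 (b=5); 5→6: 2·6 = 12; 12−1 = 11
i=2: 11 = 6 + 5 (b=6); 6→7: 7 + 5 = 12; 12−1 = 11
i=3: 11 = 7 + 4 (b=7); 7→8: 8 + 4 = 12; 12−1 = 11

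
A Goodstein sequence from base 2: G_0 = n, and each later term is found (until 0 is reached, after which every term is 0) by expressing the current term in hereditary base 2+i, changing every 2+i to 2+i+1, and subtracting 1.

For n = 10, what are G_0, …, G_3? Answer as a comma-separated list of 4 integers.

10, 83, 1025, 15625

G_0=10  [base 2] 2^(2 + 1) + 2  →[2↦3]→  3^(3 + 1) + 3 = 84  −1 ⇒ G_1=83
G_1=83  [base 3] 3^(3 + 1) + 2  →[3↦4]→  4^(4 + 1) + 2 = 1026  −1 ⇒ G_2=1025
G_2=1025  [base 4] 4^(4 + 1) + 1  →[4↦5]→  5^(5 + 1) + 1 = 15626  −1 ⇒ G_3=15625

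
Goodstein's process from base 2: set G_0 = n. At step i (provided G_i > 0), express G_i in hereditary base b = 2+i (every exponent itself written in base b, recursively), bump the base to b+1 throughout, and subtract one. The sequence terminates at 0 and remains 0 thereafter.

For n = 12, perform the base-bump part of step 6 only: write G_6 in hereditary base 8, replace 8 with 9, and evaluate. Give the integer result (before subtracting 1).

base 2: 12 = 2^(2 + 1) + 2^2; at 3: 3^(3 + 1) + 3^3 = 108; next = 107
base 3: 107 = 3^(3 + 1) + 2·3^2 + 2·3 + 2; at 4: 4^(4 + 1) + 2·4^2 + 2·4 + 2 = 1066; next = 1065
base 4: 1065 = 4^(4 + 1) + 2·4^2 + 2·4 + 1; at 5: 5^(5 + 1) + 2·5^2 + 2·5 + 1 = 15686; next = 15685
base 5: 15685 = 5^(5 + 1) + 2·5^2 + 2·5; at 6: 6^(6 + 1) + 2·6^2 + 2·6 = 280020; next = 280019
base 6: 280019 = 6^(6 + 1) + 2·6^2 + 6 + 5; at 7: 7^(7 + 1) + 2·7^2 + 7 + 5 = 5764911; next = 5764910
base 7: 5764910 = 7^(7 + 1) + 2·7^2 + 7 + 4; at 8: 8^(8 + 1) + 2·8^2 + 8 + 4 = 134217868; next = 134217867
base 8: 134217867 = 8^(8 + 1) + 2·8^2 + 8 + 3; at 9: 9^(9 + 1) + 2·9^2 + 9 + 3 = 3486784575; next = 3486784574

3486784575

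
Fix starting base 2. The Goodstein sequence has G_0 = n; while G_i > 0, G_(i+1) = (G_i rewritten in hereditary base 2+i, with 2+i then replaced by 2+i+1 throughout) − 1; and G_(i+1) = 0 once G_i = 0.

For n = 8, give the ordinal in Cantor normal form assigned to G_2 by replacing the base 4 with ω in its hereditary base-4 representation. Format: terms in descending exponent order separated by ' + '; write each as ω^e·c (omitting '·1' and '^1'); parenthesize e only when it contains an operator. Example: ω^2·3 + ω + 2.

ω^ω·2 + ω^2·2 + ω·2 + 1

8 —HB2→ 2^(2 + 1) —bump→ 3^(3 + 1) = 81 —(−1)→ 80
80 —HB3→ 2·3^3 + 2·3^2 + 2·3 + 2 —bump→ 2·4^4 + 2·4^2 + 2·4 + 2 = 554 —(−1)→ 553
553 —HB4→ 2·4^4 + 2·4^2 + 2·4 + 1 —bump→ 2·5^5 + 2·5^2 + 2·5 + 1 = 6311 —(−1)→ 6310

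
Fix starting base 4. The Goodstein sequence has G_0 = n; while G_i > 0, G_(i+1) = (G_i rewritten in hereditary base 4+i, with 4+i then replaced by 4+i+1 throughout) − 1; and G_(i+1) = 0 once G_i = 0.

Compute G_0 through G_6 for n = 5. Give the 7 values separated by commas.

5, 5, 5, 4, 3, 2, 1

(0) 5|_4 = 4 + 1 ↦ 5 + 1|_5 = 6 ⇒ 5
(1) 5|_5 = 5 ↦ 6|_6 = 6 ⇒ 5
(2) 5|_6 = 5 ↦ 5|_7 = 5 ⇒ 4
(3) 4|_7 = 4 ↦ 4|_8 = 4 ⇒ 3
(4) 3|_8 = 3 ↦ 3|_9 = 3 ⇒ 2
(5) 2|_9 = 2 ↦ 2|_10 = 2 ⇒ 1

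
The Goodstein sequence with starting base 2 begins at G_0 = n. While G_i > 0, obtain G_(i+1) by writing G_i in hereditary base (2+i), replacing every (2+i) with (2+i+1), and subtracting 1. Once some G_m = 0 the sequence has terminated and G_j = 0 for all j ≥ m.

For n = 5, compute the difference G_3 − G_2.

5 —HB2→ 2^2 + 1 —bump→ 3^3 + 1 = 28 —(−1)→ 27
27 —HB3→ 3^3 —bump→ 4^4 = 256 —(−1)→ 255
255 —HB4→ 3·4^3 + 3·4^2 + 3·4 + 3 —bump→ 3·5^3 + 3·5^2 + 3·5 + 3 = 468 —(−1)→ 467

212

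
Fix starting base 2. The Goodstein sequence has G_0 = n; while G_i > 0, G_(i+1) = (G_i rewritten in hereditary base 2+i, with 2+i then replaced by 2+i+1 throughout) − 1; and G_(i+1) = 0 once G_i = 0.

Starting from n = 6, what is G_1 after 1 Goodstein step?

29

i=0: 6 = 2^2 + 2 (b=2); 2→3: 3^3 + 3 = 30; 30−1 = 29
i=1: 29 = 3^3 + 2 (b=3); 3→4: 4^4 + 2 = 258; 258−1 = 257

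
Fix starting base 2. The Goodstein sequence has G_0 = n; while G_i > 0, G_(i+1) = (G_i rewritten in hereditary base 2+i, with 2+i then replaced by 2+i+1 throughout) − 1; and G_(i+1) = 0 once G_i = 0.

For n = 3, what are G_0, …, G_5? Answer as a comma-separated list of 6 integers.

3, 3, 3, 2, 1, 0

G_0 = 3. HB_2(3) = 2 + 1. Bump = 4. G_1 = 3.
G_1 = 3. HB_3(3) = 3. Bump = 4. G_2 = 3.
G_2 = 3. HB_4(3) = 3. Bump = 3. G_3 = 2.
G_3 = 2. HB_5(2) = 2. Bump = 2. G_4 = 1.
G_4 = 1. HB_6(1) = 1. Bump = 1. G_5 = 0.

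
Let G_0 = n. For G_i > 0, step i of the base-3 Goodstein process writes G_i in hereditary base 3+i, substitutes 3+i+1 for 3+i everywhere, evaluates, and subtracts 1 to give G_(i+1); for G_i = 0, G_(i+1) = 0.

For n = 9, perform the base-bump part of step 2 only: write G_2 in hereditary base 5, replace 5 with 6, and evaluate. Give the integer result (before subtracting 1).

(0) 9|_3 = 3^2 ↦ 4^2|_4 = 16 ⇒ 15
(1) 15|_4 = 3·4 + 3 ↦ 3·5 + 3|_5 = 18 ⇒ 17
(2) 17|_5 = 3·5 + 2 ↦ 3·6 + 2|_6 = 20 ⇒ 19

20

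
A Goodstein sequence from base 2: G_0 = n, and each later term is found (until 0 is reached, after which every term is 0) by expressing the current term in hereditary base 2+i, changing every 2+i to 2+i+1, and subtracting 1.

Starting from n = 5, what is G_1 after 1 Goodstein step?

27

G_0=5  [base 2] 2^2 + 1  →[2↦3]→  3^3 + 1 = 28  −1 ⇒ G_1=27
G_1=27  [base 3] 3^3  →[3↦4]→  4^4 = 256  −1 ⇒ G_2=255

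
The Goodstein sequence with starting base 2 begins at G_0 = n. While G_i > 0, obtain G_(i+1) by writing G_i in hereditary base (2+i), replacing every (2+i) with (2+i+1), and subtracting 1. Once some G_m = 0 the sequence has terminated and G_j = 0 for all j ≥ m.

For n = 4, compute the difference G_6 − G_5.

30

[0] 4 ≡ 2^2 (base 2). Lift 3: 27. −1: 26.
[1] 26 ≡ 2·3^2 + 2·3 + 2 (base 3). Lift 4: 42. −1: 41.
[2] 41 ≡ 2·4^2 + 2·4 + 1 (base 4). Lift 5: 61. −1: 60.
[3] 60 ≡ 2·5^2 + 2·5 (base 5). Lift 6: 84. −1: 83.
[4] 83 ≡ 2·6^2 + 6 + 5 (base 6). Lift 7: 110. −1: 109.
[5] 109 ≡ 2·7^2 + 7 + 4 (base 7). Lift 8: 140. −1: 139.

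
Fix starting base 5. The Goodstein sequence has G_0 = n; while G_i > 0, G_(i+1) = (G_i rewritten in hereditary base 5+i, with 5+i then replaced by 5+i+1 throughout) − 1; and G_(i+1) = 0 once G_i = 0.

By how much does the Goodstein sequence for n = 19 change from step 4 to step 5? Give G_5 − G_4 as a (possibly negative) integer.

G_0 = 19. HB_5(19) = 3·5 + 4. Bump = 22. G_1 = 21.
G_1 = 21. HB_6(21) = 3·6 + 3. Bump = 24. G_2 = 23.
G_2 = 23. HB_7(23) = 3·7 + 2. Bump = 26. G_3 = 25.
G_3 = 25. HB_8(25) = 3·8 + 1. Bump = 28. G_4 = 27.
G_4 = 27. HB_9(27) = 3·9. Bump = 30. G_5 = 29.

2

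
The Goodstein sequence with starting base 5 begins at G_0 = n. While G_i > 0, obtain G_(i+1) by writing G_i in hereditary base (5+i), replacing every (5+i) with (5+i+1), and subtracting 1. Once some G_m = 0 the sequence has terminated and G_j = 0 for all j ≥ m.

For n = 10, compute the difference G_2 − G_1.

step 0: 10 = 2·5; sub 6 for 5: 2·6; = 12; G_1 = 12−1 = 11
step 1: 11 = 6 + 5; sub 7 for 6: 7 + 5; = 12; G_2 = 12−1 = 11

0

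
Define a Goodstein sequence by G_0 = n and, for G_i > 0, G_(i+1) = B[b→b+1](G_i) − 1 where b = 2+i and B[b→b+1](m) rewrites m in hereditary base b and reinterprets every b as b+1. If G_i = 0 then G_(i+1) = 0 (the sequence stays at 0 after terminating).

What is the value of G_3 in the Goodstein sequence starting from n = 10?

15625

[0] 10 ≡ 2^(2 + 1) + 2 (base 2). Lift 3: 84. −1: 83.
[1] 83 ≡ 3^(3 + 1) + 2 (base 3). Lift 4: 1026. −1: 1025.
[2] 1025 ≡ 4^(4 + 1) + 1 (base 4). Lift 5: 15626. −1: 15625.
[3] 15625 ≡ 5^(5 + 1) (base 5). Lift 6: 279936. −1: 279935.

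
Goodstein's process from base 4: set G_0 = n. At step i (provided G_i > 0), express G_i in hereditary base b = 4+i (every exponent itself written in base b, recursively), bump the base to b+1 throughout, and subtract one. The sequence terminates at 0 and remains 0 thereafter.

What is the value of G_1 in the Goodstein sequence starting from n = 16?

24

(0) 16|_4 = 4^2 ↦ 5^2|_5 = 25 ⇒ 24
(1) 24|_5 = 4·5 + 4 ↦ 4·6 + 4|_6 = 28 ⇒ 27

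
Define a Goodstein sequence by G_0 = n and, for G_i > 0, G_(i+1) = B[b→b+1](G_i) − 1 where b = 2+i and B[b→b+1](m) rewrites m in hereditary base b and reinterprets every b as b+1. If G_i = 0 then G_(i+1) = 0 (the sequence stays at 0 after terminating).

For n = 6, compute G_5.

i=0: 6 = 2^2 + 2 (b=2); 2→3: 3^3 + 3 = 30; 30−1 = 29
i=1: 29 = 3^3 + 2 (b=3); 3→4: 4^4 + 2 = 258; 258−1 = 257
i=2: 257 = 4^4 + 1 (b=4); 4→5: 5^5 + 1 = 3126; 3126−1 = 3125
i=3: 3125 = 5^5 (b=5); 5→6: 6^6 = 46656; 46656−1 = 46655
i=4: 46655 = 5·6^5 + 5·6^4 + 5·6^3 + 5·6^2 + 5·6 + 5 (b=6); 6→7: 5·7^5 + 5·7^4 + 5·7^3 + 5·7^2 + 5·7 + 5 = 98040; 98040−1 = 98039

98039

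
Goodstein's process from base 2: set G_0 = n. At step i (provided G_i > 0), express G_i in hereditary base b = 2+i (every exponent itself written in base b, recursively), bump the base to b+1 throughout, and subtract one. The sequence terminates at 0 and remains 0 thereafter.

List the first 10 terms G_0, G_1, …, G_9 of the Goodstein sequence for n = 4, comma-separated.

4, 26, 41, 60, 83, 109, 139, 173, 211, 253

(0) 4|_2 = 2^2 ↦ 3^3|_3 = 27 ⇒ 26
(1) 26|_3 = 2·3^2 + 2·3 + 2 ↦ 2·4^2 + 2·4 + 2|_4 = 42 ⇒ 41
(2) 41|_4 = 2·4^2 + 2·4 + 1 ↦ 2·5^2 + 2·5 + 1|_5 = 61 ⇒ 60
(3) 60|_5 = 2·5^2 + 2·5 ↦ 2·6^2 + 2·6|_6 = 84 ⇒ 83
(4) 83|_6 = 2·6^2 + 6 + 5 ↦ 2·7^2 + 7 + 5|_7 = 110 ⇒ 109
(5) 109|_7 = 2·7^2 + 7 + 4 ↦ 2·8^2 + 8 + 4|_8 = 140 ⇒ 139
(6) 139|_8 = 2·8^2 + 8 + 3 ↦ 2·9^2 + 9 + 3|_9 = 174 ⇒ 173
(7) 173|_9 = 2·9^2 + 9 + 2 ↦ 2·10^2 + 10 + 2|_10 = 212 ⇒ 211
(8) 211|_10 = 2·10^2 + 10 + 1 ↦ 2·11^2 + 11 + 1|_11 = 254 ⇒ 253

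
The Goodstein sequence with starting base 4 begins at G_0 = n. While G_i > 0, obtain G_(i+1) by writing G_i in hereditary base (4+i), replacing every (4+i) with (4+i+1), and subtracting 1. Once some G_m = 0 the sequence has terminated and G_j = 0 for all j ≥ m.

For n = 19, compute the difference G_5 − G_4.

(0) 19|_4 = 4^2 + 3 ↦ 5^2 + 3|_5 = 28 ⇒ 27
(1) 27|_5 = 5^2 + 2 ↦ 6^2 + 2|_6 = 38 ⇒ 37
(2) 37|_6 = 6^2 + 1 ↦ 7^2 + 1|_7 = 50 ⇒ 49
(3) 49|_7 = 7^2 ↦ 8^2|_8 = 64 ⇒ 63
(4) 63|_8 = 7·8 + 7 ↦ 7·9 + 7|_9 = 70 ⇒ 69

6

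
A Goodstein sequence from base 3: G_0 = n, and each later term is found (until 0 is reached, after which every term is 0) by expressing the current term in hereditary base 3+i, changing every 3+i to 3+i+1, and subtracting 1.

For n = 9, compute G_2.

17

base 3: 9 = 3^2; at 4: 4^2 = 16; next = 15
base 4: 15 = 3·4 + 3; at 5: 3·5 + 3 = 18; next = 17
base 5: 17 = 3·5 + 2; at 6: 3·6 + 2 = 20; next = 19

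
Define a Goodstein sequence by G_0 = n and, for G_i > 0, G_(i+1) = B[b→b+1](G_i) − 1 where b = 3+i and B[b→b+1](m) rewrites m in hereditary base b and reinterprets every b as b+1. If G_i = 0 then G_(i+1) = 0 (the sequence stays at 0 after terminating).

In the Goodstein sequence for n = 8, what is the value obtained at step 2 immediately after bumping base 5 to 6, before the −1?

12

base 3: 8 = 2·3 + 2; at 4: 2·4 + 2 = 10; next = 9
base 4: 9 = 2·4 + 1; at 5: 2·5 + 1 = 11; next = 10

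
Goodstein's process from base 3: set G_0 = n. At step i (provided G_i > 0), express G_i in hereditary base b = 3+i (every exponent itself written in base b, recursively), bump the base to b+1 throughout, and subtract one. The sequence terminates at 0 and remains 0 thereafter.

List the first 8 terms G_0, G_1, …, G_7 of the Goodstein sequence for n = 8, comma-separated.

[0] 8 ≡ 2·3 + 2 (base 3). Lift 4: 10. −1: 9.
[1] 9 ≡ 2·4 + 1 (base 4). Lift 5: 11. −1: 10.
[2] 10 ≡ 2·5 (base 5). Lift 6: 12. −1: 11.
[3] 11 ≡ 6 + 5 (base 6). Lift 7: 12. −1: 11.
[4] 11 ≡ 7 + 4 (base 7). Lift 8: 12. −1: 11.
[5] 11 ≡ 8 + 3 (base 8). Lift 9: 12. −1: 11.
[6] 11 ≡ 9 + 2 (base 9). Lift 10: 12. −1: 11.

8, 9, 10, 11, 11, 11, 11, 11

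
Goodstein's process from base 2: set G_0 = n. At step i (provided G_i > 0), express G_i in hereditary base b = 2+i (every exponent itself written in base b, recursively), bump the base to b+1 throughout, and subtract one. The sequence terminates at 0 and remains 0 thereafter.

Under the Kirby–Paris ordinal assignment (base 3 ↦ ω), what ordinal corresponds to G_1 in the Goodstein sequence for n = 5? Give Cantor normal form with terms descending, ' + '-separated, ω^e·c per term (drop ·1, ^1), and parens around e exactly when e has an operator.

[0] 5 ≡ 2^2 + 1 (base 2). Lift 3: 28. −1: 27.
[1] 27 ≡ 3^3 (base 3). Lift 4: 256. −1: 255.

ω^ω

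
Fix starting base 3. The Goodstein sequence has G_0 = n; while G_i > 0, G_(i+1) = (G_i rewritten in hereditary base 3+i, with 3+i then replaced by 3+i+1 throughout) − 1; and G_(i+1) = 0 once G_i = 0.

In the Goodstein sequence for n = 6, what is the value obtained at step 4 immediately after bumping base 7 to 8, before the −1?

8

[0] 6 ≡ 2·3 (base 3). Lift 4: 8. −1: 7.
[1] 7 ≡ 4 + 3 (base 4). Lift 5: 8. −1: 7.
[2] 7 ≡ 5 + 2 (base 5). Lift 6: 8. −1: 7.
[3] 7 ≡ 6 + 1 (base 6). Lift 7: 8. −1: 7.
[4] 7 ≡ 7 (base 7). Lift 8: 8. −1: 7.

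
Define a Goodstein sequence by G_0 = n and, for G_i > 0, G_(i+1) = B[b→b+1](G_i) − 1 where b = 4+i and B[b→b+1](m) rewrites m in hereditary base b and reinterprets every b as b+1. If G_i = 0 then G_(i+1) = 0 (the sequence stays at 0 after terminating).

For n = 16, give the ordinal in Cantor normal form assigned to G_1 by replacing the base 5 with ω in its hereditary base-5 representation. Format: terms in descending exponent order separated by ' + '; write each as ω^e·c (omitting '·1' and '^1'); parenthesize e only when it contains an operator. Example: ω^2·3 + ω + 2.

step 0: 16 = 4^2; sub 5 for 4: 5^2; = 25; G_1 = 25−1 = 24
step 1: 24 = 4·5 + 4; sub 6 for 5: 4·6 + 4; = 28; G_2 = 28−1 = 27

ω·4 + 4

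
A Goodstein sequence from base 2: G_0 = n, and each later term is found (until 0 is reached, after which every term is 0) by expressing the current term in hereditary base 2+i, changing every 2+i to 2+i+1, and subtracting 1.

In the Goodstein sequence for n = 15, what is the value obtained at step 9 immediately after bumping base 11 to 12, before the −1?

106993479003784

(0) 15|_2 = 2^(2 + 1) + 2^2 + 2 + 1 ↦ 3^(3 + 1) + 3^3 + 3 + 1|_3 = 112 ⇒ 111
(1) 111|_3 = 3^(3 + 1) + 3^3 + 3 ↦ 4^(4 + 1) + 4^4 + 4|_4 = 1284 ⇒ 1283
(2) 1283|_4 = 4^(4 + 1) + 4^4 + 3 ↦ 5^(5 + 1) + 5^5 + 3|_5 = 18753 ⇒ 18752
(3) 18752|_5 = 5^(5 + 1) + 5^5 + 2 ↦ 6^(6 + 1) + 6^6 + 2|_6 = 326594 ⇒ 326593
(4) 326593|_6 = 6^(6 + 1) + 6^6 + 1 ↦ 7^(7 + 1) + 7^7 + 1|_7 = 6588345 ⇒ 6588344
(5) 6588344|_7 = 7^(7 + 1) + 7^7 ↦ 8^(8 + 1) + 8^8|_8 = 150994944 ⇒ 150994943
(6) 150994943|_8 = 8^(8 + 1) + 7·8^7 + 7·8^6 + 7·8^5 + 7·8^4 + 7·8^3 + 7·8^2 + 7·8 + 7 ↦ 9^(9 + 1) + 7·9^7 + 7·9^6 + 7·9^5 + 7·9^4 + 7·9^3 + 7·9^2 + 7·9 + 7|_9 = 3524450281 ⇒ 3524450280
(7) 3524450280|_9 = 9^(9 + 1) + 7·9^7 + 7·9^6 + 7·9^5 + 7·9^4 + 7·9^3 + 7·9^2 + 7·9 + 6 ↦ 10^(10 + 1) + 7·10^7 + 7·10^6 + 7·10^5 + 7·10^4 + 7·10^3 + 7·10^2 + 7·10 + 6|_10 = 100077777776 ⇒ 100077777775
(8) 100077777775|_10 = 10^(10 + 1) + 7·10^7 + 7·10^6 + 7·10^5 + 7·10^4 + 7·10^3 + 7·10^2 + 7·10 + 5 ↦ 11^(11 + 1) + 7·11^7 + 7·11^6 + 7·11^5 + 7·11^4 + 7·11^3 + 7·11^2 + 7·11 + 5|_11 = 3138578427935 ⇒ 3138578427934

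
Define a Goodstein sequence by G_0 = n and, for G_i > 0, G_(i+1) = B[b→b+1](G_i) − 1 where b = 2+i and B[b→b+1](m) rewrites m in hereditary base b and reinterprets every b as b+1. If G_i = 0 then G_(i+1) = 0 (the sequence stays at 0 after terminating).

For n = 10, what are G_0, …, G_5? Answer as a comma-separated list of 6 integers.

base 2: 10 = 2^(2 + 1) + 2; at 3: 3^(3 + 1) + 3 = 84; next = 83
base 3: 83 = 3^(3 + 1) + 2; at 4: 4^(4 + 1) + 2 = 1026; next = 1025
base 4: 1025 = 4^(4 + 1) + 1; at 5: 5^(5 + 1) + 1 = 15626; next = 15625
base 5: 15625 = 5^(5 + 1); at 6: 6^(6 + 1) = 279936; next = 279935
base 6: 279935 = 5·6^6 + 5·6^5 + 5·6^4 + 5·6^3 + 5·6^2 + 5·6 + 5; at 7: 5·7^7 + 5·7^5 + 5·7^4 + 5·7^3 + 5·7^2 + 5·7 + 5 = 4215755; next = 4215754

10, 83, 1025, 15625, 279935, 4215754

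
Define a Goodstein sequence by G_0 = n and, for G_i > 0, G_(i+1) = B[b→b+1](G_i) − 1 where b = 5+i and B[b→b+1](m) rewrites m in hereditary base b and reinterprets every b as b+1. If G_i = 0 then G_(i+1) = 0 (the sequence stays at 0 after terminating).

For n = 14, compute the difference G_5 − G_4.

14 —HB5→ 2·5 + 4 —bump→ 2·6 + 4 = 16 —(−1)→ 15
15 —HB6→ 2·6 + 3 —bump→ 2·7 + 3 = 17 —(−1)→ 16
16 —HB7→ 2·7 + 2 —bump→ 2·8 + 2 = 18 —(−1)→ 17
17 —HB8→ 2·8 + 1 —bump→ 2·9 + 1 = 19 —(−1)→ 18
18 —HB9→ 2·9 —bump→ 2·10 = 20 —(−1)→ 19

1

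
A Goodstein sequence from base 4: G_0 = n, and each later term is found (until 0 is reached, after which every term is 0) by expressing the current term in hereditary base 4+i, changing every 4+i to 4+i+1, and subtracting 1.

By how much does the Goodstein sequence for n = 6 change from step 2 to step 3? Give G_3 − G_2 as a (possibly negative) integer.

0

base 4: 6 = 4 + 2; at 5: 5 + 2 = 7; next = 6
base 5: 6 = 5 + 1; at 6: 6 + 1 = 7; next = 6
base 6: 6 = 6; at 7: 7 = 7; next = 6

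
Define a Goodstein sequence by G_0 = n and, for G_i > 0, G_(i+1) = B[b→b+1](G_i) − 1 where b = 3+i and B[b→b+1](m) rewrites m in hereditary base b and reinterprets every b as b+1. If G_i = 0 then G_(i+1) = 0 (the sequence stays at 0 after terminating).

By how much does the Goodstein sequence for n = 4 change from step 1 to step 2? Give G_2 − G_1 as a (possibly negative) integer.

step 0: 4 = 3 + 1; sub 4 for 3: 4 + 1; = 5; G_1 = 5−1 = 4
step 1: 4 = 4; sub 5 for 4: 5; = 5; G_2 = 5−1 = 4

0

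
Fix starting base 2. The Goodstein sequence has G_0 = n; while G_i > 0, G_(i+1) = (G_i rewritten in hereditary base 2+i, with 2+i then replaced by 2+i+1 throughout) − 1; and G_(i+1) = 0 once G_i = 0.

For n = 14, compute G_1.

G_0 = 14. HB_2(14) = 2^(2 + 1) + 2^2 + 2. Bump = 111. G_1 = 110.
G_1 = 110. HB_3(110) = 3^(3 + 1) + 3^3 + 2. Bump = 1282. G_2 = 1281.

110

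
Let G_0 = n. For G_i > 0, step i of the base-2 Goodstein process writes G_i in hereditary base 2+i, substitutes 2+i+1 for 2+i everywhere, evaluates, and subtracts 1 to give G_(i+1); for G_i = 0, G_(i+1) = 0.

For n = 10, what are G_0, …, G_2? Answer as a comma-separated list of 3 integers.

10, 83, 1025

(0) 10|_2 = 2^(2 + 1) + 2 ↦ 3^(3 + 1) + 3|_3 = 84 ⇒ 83
(1) 83|_3 = 3^(3 + 1) + 2 ↦ 4^(4 + 1) + 2|_4 = 1026 ⇒ 1025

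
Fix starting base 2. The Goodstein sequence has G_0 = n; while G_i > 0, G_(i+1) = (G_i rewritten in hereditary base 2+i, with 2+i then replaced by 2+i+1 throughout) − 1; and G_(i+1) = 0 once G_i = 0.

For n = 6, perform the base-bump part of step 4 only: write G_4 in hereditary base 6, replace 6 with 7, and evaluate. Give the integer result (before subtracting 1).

base 2: 6 = 2^2 + 2; at 3: 3^3 + 3 = 30; next = 29
base 3: 29 = 3^3 + 2; at 4: 4^4 + 2 = 258; next = 257
base 4: 257 = 4^4 + 1; at 5: 5^5 + 1 = 3126; next = 3125
base 5: 3125 = 5^5; at 6: 6^6 = 46656; next = 46655

98040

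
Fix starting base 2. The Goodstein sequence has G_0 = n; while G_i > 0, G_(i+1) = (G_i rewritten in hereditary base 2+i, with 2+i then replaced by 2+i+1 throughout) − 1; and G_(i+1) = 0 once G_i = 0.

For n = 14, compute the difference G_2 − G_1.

14 —HB2→ 2^(2 + 1) + 2^2 + 2 —bump→ 3^(3 + 1) + 3^3 + 3 = 111 —(−1)→ 110
110 —HB3→ 3^(3 + 1) + 3^3 + 2 —bump→ 4^(4 + 1) + 4^4 + 2 = 1282 —(−1)→ 1281

1171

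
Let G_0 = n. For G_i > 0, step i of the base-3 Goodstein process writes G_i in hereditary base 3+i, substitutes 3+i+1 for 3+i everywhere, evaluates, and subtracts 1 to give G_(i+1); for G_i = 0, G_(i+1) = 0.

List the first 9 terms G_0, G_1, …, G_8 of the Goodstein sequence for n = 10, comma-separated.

G_0=10  [base 3] 3^2 + 1  →[3↦4]→  4^2 + 1 = 17  −1 ⇒ G_1=16
G_1=16  [base 4] 4^2  →[4↦5]→  5^2 = 25  −1 ⇒ G_2=24
G_2=24  [base 5] 4·5 + 4  →[5↦6]→  4·6 + 4 = 28  −1 ⇒ G_3=27
G_3=27  [base 6] 4·6 + 3  →[6↦7]→  4·7 + 3 = 31  −1 ⇒ G_4=30
G_4=30  [base 7] 4·7 + 2  →[7↦8]→  4·8 + 2 = 34  −1 ⇒ G_5=33
G_5=33  [base 8] 4·8 + 1  →[8↦9]→  4·9 + 1 = 37  −1 ⇒ G_6=36
G_6=36  [base 9] 4·9  →[9↦10]→  4·10 = 40  −1 ⇒ G_7=39
G_7=39  [base 10] 3·10 + 9  →[10↦11]→  3·11 + 9 = 42  −1 ⇒ G_8=41

10, 16, 24, 27, 30, 33, 36, 39, 41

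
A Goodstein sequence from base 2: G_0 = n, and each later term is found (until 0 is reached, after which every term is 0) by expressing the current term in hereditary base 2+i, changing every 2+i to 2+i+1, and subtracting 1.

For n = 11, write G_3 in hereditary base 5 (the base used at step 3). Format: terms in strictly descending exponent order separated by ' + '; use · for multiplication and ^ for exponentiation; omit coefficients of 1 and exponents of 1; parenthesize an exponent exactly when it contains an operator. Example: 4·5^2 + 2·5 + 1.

step 0: 11 = 2^(2 + 1) + 2 + 1; sub 3 for 2: 3^(3 + 1) + 3 + 1; = 85; G_1 = 85−1 = 84
step 1: 84 = 3^(3 + 1) + 3; sub 4 for 3: 4^(4 + 1) + 4; = 1028; G_2 = 1028−1 = 1027
step 2: 1027 = 4^(4 + 1) + 3; sub 5 for 4: 5^(5 + 1) + 3; = 15628; G_3 = 15628−1 = 15627
step 3: 15627 = 5^(5 + 1) + 2; sub 6 for 5: 6^(6 + 1) + 2; = 279938; G_4 = 279938−1 = 279937

5^(5 + 1) + 2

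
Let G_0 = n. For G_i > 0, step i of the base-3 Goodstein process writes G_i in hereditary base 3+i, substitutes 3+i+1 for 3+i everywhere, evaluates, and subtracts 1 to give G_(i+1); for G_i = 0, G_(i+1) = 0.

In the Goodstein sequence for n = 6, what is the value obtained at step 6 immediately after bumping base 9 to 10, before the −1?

G_0 = 6. HB_3(6) = 2·3. Bump = 8. G_1 = 7.
G_1 = 7. HB_4(7) = 4 + 3. Bump = 8. G_2 = 7.
G_2 = 7. HB_5(7) = 5 + 2. Bump = 8. G_3 = 7.
G_3 = 7. HB_6(7) = 6 + 1. Bump = 8. G_4 = 7.
G_4 = 7. HB_7(7) = 7. Bump = 8. G_5 = 7.
G_5 = 7. HB_8(7) = 7. Bump = 7. G_6 = 6.
G_6 = 6. HB_9(6) = 6. Bump = 6. G_7 = 5.

6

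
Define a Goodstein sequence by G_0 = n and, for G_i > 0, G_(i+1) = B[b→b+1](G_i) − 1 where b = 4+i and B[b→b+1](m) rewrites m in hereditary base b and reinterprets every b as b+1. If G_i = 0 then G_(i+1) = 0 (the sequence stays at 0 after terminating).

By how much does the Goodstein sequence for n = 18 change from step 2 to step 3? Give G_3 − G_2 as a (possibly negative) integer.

base 4: 18 = 4^2 + 2; at 5: 5^2 + 2 = 27; next = 26
base 5: 26 = 5^2 + 1; at 6: 6^2 + 1 = 37; next = 36
base 6: 36 = 6^2; at 7: 7^2 = 49; next = 48

12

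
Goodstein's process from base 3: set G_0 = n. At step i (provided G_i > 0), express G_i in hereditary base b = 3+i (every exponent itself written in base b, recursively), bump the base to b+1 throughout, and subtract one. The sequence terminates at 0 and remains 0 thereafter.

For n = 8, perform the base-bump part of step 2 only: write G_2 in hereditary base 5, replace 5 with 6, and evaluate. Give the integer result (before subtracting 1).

12

8 —HB3→ 2·3 + 2 —bump→ 2·4 + 2 = 10 —(−1)→ 9
9 —HB4→ 2·4 + 1 —bump→ 2·5 + 1 = 11 —(−1)→ 10
10 —HB5→ 2·5 —bump→ 2·6 = 12 —(−1)→ 11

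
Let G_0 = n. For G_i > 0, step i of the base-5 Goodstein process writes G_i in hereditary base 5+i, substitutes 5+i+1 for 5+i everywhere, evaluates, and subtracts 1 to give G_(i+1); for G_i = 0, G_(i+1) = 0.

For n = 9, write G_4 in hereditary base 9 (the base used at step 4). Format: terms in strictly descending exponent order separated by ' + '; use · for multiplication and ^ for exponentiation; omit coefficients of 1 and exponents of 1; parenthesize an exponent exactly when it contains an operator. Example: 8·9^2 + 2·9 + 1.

9 —HB5→ 5 + 4 —bump→ 6 + 4 = 10 —(−1)→ 9
9 —HB6→ 6 + 3 —bump→ 7 + 3 = 10 —(−1)→ 9
9 —HB7→ 7 + 2 —bump→ 8 + 2 = 10 —(−1)→ 9
9 —HB8→ 8 + 1 —bump→ 9 + 1 = 10 —(−1)→ 9

9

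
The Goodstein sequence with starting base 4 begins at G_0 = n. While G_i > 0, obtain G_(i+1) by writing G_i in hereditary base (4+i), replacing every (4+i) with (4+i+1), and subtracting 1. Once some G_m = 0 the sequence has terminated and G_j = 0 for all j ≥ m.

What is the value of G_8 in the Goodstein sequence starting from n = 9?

11

step 0: 9 = 2·4 + 1; sub 5 for 4: 2·5 + 1; = 11; G_1 = 11−1 = 10
step 1: 10 = 2·5; sub 6 for 5: 2·6; = 12; G_2 = 12−1 = 11
step 2: 11 = 6 + 5; sub 7 for 6: 7 + 5; = 12; G_3 = 12−1 = 11
step 3: 11 = 7 + 4; sub 8 for 7: 8 + 4; = 12; G_4 = 12−1 = 11
step 4: 11 = 8 + 3; sub 9 for 8: 9 + 3; = 12; G_5 = 12−1 = 11
step 5: 11 = 9 + 2; sub 10 for 9: 10 + 2; = 12; G_6 = 12−1 = 11
step 6: 11 = 10 + 1; sub 11 for 10: 11 + 1; = 12; G_7 = 12−1 = 11
step 7: 11 = 11; sub 12 for 11: 12; = 12; G_8 = 12−1 = 11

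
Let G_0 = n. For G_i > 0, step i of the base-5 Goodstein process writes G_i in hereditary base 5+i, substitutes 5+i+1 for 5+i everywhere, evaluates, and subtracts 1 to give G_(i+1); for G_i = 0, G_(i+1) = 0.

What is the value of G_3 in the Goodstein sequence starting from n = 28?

base 5: 28 = 5^2 + 3; at 6: 6^2 + 3 = 39; next = 38
base 6: 38 = 6^2 + 2; at 7: 7^2 + 2 = 51; next = 50
base 7: 50 = 7^2 + 1; at 8: 8^2 + 1 = 65; next = 64
base 8: 64 = 8^2; at 9: 9^2 = 81; next = 80

64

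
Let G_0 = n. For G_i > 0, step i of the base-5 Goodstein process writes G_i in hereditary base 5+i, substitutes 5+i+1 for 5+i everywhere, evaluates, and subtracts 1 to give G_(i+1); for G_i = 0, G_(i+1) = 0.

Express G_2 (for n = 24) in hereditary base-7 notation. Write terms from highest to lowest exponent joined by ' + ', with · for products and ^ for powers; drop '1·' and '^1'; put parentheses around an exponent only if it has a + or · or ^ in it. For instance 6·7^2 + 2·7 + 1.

4·7 + 2

step 0: 24 = 4·5 + 4; sub 6 for 5: 4·6 + 4; = 28; G_1 = 28−1 = 27
step 1: 27 = 4·6 + 3; sub 7 for 6: 4·7 + 3; = 31; G_2 = 31−1 = 30
step 2: 30 = 4·7 + 2; sub 8 for 7: 4·8 + 2; = 34; G_3 = 34−1 = 33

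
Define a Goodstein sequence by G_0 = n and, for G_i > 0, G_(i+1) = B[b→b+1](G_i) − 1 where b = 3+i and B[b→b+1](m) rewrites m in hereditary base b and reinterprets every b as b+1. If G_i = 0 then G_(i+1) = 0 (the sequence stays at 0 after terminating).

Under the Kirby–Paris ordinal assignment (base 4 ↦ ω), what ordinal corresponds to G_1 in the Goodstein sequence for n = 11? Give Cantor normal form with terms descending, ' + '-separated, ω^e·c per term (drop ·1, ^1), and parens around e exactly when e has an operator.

[0] 11 ≡ 3^2 + 2 (base 3). Lift 4: 18. −1: 17.
[1] 17 ≡ 4^2 + 1 (base 4). Lift 5: 26. −1: 25.

ω^2 + 1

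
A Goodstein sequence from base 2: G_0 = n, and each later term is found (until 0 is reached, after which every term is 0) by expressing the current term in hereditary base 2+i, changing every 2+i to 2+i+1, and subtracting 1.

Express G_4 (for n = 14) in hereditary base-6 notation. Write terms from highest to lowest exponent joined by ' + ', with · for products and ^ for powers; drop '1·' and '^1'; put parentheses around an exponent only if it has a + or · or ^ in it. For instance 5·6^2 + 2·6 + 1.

6^(6 + 1) + 5·6^5 + 5·6^4 + 5·6^3 + 5·6^2 + 5·6 + 5

base 2: 14 = 2^(2 + 1) + 2^2 + 2; at 3: 3^(3 + 1) + 3^3 + 3 = 111; next = 110
base 3: 110 = 3^(3 + 1) + 3^3 + 2; at 4: 4^(4 + 1) + 4^4 + 2 = 1282; next = 1281
base 4: 1281 = 4^(4 + 1) + 4^4 + 1; at 5: 5^(5 + 1) + 5^5 + 1 = 18751; next = 18750
base 5: 18750 = 5^(5 + 1) + 5^5; at 6: 6^(6 + 1) + 6^6 = 326592; next = 326591
base 6: 326591 = 6^(6 + 1) + 5·6^5 + 5·6^4 + 5·6^3 + 5·6^2 + 5·6 + 5; at 7: 7^(7 + 1) + 5·7^5 + 5·7^4 + 5·7^3 + 5·7^2 + 5·7 + 5 = 5862841; next = 5862840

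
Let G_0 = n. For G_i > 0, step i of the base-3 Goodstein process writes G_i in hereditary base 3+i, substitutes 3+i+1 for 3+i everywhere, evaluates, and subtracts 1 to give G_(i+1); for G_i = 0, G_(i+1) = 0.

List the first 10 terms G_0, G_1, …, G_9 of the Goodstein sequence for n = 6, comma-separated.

6, 7, 7, 7, 7, 7, 6, 5, 4, 3

base 3: 6 = 2·3; at 4: 2·4 = 8; next = 7
base 4: 7 = 4 + 3; at 5: 5 + 3 = 8; next = 7
base 5: 7 = 5 + 2; at 6: 6 + 2 = 8; next = 7
base 6: 7 = 6 + 1; at 7: 7 + 1 = 8; next = 7
base 7: 7 = 7; at 8: 8 = 8; next = 7
base 8: 7 = 7; at 9: 7 = 7; next = 6
base 9: 6 = 6; at 10: 6 = 6; next = 5
base 10: 5 = 5; at 11: 5 = 5; next = 4
base 11: 4 = 4; at 12: 4 = 4; next = 3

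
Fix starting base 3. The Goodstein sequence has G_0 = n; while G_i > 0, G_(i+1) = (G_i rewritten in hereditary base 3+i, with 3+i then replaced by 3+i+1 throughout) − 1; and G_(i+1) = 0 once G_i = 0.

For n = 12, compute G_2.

[0] 12 ≡ 3^2 + 3 (base 3). Lift 4: 20. −1: 19.
[1] 19 ≡ 4^2 + 3 (base 4). Lift 5: 28. −1: 27.
[2] 27 ≡ 5^2 + 2 (base 5). Lift 6: 38. −1: 37.

27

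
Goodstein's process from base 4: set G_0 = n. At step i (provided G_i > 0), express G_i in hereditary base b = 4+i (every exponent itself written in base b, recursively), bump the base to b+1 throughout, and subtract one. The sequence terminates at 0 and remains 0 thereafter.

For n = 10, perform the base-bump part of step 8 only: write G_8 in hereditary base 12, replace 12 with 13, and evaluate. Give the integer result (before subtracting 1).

[0] 10 ≡ 2·4 + 2 (base 4). Lift 5: 12. −1: 11.
[1] 11 ≡ 2·5 + 1 (base 5). Lift 6: 13. −1: 12.
[2] 12 ≡ 2·6 (base 6). Lift 7: 14. −1: 13.
[3] 13 ≡ 7 + 6 (base 7). Lift 8: 14. −1: 13.
[4] 13 ≡ 8 + 5 (base 8). Lift 9: 14. −1: 13.
[5] 13 ≡ 9 + 4 (base 9). Lift 10: 14. −1: 13.
[6] 13 ≡ 10 + 3 (base 10). Lift 11: 14. −1: 13.
[7] 13 ≡ 11 + 2 (base 11). Lift 12: 14. −1: 13.

14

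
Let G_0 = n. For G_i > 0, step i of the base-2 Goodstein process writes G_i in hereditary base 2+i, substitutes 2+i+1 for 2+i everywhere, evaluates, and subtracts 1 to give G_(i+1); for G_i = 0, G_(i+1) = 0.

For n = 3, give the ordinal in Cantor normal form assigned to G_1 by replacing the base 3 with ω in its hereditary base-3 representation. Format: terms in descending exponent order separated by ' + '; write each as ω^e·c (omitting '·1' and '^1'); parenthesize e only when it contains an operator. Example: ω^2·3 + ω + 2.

base 2: 3 = 2 + 1; at 3: 3 + 1 = 4; next = 3
base 3: 3 = 3; at 4: 4 = 4; next = 3

ω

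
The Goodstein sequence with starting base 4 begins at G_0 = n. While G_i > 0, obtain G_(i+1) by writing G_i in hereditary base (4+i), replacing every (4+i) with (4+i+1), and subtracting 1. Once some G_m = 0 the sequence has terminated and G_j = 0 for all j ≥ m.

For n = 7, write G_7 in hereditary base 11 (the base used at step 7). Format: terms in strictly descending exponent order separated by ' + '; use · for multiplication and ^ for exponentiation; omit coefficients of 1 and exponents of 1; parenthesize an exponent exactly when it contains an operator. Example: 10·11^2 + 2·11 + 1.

base 4: 7 = 4 + 3; at 5: 5 + 3 = 8; next = 7
base 5: 7 = 5 + 2; at 6: 6 + 2 = 8; next = 7
base 6: 7 = 6 + 1; at 7: 7 + 1 = 8; next = 7
base 7: 7 = 7; at 8: 8 = 8; next = 7
base 8: 7 = 7; at 9: 7 = 7; next = 6
base 9: 6 = 6; at 10: 6 = 6; next = 5
base 10: 5 = 5; at 11: 5 = 5; next = 4

4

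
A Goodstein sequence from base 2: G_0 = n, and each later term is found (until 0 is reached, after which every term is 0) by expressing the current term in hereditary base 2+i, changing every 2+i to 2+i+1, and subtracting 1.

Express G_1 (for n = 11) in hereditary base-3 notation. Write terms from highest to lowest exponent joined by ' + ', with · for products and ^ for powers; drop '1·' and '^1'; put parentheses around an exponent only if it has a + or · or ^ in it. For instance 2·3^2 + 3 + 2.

base 2: 11 = 2^(2 + 1) + 2 + 1; at 3: 3^(3 + 1) + 3 + 1 = 85; next = 84
base 3: 84 = 3^(3 + 1) + 3; at 4: 4^(4 + 1) + 4 = 1028; next = 1027

3^(3 + 1) + 3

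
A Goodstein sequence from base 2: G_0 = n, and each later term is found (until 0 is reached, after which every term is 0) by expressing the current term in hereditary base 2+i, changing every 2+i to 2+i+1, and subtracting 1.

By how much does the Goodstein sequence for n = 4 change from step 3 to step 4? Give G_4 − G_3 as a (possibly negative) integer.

(0) 4|_2 = 2^2 ↦ 3^3|_3 = 27 ⇒ 26
(1) 26|_3 = 2·3^2 + 2·3 + 2 ↦ 2·4^2 + 2·4 + 2|_4 = 42 ⇒ 41
(2) 41|_4 = 2·4^2 + 2·4 + 1 ↦ 2·5^2 + 2·5 + 1|_5 = 61 ⇒ 60
(3) 60|_5 = 2·5^2 + 2·5 ↦ 2·6^2 + 2·6|_6 = 84 ⇒ 83

23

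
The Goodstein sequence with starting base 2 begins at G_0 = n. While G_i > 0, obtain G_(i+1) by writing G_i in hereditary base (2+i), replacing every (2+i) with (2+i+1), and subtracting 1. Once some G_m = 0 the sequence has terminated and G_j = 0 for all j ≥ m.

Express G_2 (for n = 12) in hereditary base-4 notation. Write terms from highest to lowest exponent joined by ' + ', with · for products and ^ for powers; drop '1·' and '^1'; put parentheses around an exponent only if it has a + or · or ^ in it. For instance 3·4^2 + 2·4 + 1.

i=0: 12 = 2^(2 + 1) + 2^2 (b=2); 2→3: 3^(3 + 1) + 3^3 = 108; 108−1 = 107
i=1: 107 = 3^(3 + 1) + 2·3^2 + 2·3 + 2 (b=3); 3→4: 4^(4 + 1) + 2·4^2 + 2·4 + 2 = 1066; 1066−1 = 1065
i=2: 1065 = 4^(4 + 1) + 2·4^2 + 2·4 + 1 (b=4); 4→5: 5^(5 + 1) + 2·5^2 + 2·5 + 1 = 15686; 15686−1 = 15685

4^(4 + 1) + 2·4^2 + 2·4 + 1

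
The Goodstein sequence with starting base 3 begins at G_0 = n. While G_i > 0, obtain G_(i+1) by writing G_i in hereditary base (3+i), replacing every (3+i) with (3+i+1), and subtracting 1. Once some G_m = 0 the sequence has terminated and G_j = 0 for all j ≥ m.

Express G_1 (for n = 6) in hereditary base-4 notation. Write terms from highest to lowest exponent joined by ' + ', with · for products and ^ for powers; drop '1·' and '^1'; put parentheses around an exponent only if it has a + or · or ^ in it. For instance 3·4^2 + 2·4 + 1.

G_0 = 6. HB_3(6) = 2·3. Bump = 8. G_1 = 7.
G_1 = 7. HB_4(7) = 4 + 3. Bump = 8. G_2 = 7.

4 + 3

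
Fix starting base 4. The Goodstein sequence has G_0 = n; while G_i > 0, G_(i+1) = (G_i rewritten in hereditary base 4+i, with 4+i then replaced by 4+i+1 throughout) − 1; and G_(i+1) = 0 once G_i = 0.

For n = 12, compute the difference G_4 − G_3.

i=0: 12 = 3·4 (b=4); 4→5: 3·5 = 15; 15−1 = 14
i=1: 14 = 2·5 + 4 (b=5); 5→6: 2·6 + 4 = 16; 16−1 = 15
i=2: 15 = 2·6 + 3 (b=6); 6→7: 2·7 + 3 = 17; 17−1 = 16
i=3: 16 = 2·7 + 2 (b=7); 7→8: 2·8 + 2 = 18; 18−1 = 17

1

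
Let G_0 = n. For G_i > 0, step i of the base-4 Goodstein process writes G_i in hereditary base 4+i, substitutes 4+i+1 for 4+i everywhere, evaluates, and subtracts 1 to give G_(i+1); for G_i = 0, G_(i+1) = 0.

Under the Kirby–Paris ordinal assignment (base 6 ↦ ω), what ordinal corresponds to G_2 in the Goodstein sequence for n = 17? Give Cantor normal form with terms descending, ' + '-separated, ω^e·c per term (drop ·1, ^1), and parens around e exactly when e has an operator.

G_0=17  [base 4] 4^2 + 1  →[4↦5]→  5^2 + 1 = 26  −1 ⇒ G_1=25
G_1=25  [base 5] 5^2  →[5↦6]→  6^2 = 36  −1 ⇒ G_2=35

ω·5 + 5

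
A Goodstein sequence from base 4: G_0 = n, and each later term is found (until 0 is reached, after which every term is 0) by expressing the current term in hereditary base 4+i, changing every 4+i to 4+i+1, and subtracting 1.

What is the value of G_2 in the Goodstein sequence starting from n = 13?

G_0 = 13. HB_4(13) = 3·4 + 1. Bump = 16. G_1 = 15.
G_1 = 15. HB_5(15) = 3·5. Bump = 18. G_2 = 17.

17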